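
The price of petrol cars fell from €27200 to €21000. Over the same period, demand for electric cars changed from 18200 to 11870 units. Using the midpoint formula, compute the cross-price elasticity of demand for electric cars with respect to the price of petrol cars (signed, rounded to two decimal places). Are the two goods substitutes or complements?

%ΔQ_{electric cars} = (11870 − 18200)/avg = -6330/15035 = -0.421017…
%ΔP_{petrol cars} = (21000 − 27200)/avg = -6200/24100 = -0.257261…
E_cross = (-6330/15035) / (-6200/24100) = 1.6365…
E_cross > 0 ⇒ the goods are substitutes.

1.64; substitutes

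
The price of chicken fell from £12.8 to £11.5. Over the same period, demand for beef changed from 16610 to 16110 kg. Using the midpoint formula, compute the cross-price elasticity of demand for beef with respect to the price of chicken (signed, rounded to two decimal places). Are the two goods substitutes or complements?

0.29; substitutes

%ΔQ_{beef} = (16110 − 16610)/avg = -500/16360 = -0.030562…
%ΔP_{chicken} = (11.5 − 12.8)/avg = -1.3/12.15 = -0.106995…
E_cross = (-500/16360) / (-1.3/12.15) = 0.2856…
E_cross > 0 ⇒ the goods are substitutes.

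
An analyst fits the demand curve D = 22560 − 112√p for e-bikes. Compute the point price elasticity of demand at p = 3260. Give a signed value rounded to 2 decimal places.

dD/dp = −112/(2√p) = -0.980797. At p = 3260, D = 16165.2.
Ed = (dD/dp)·(p/D) = (-0.980797) × (3260/16165.2) = -0.1977…

-0.20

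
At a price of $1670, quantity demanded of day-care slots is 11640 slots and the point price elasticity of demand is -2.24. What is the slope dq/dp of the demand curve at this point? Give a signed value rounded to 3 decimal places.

Ed = (dq/dp)·(p/q) ⇒ dq/dp = Ed·q/p = (-2.24)·11640/1670 = -15.61293…

-15.613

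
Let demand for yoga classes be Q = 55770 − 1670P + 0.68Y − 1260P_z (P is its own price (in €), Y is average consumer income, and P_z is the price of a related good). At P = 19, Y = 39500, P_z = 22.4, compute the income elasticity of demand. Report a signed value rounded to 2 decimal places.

1.18

At the given values, Q = 55770 − 1670(19) + 0.68(39500) − 1260(22.4) = 22676.
∂Q/∂Y = 0.68.
E = (0.68) × (39500/22676) = 1.1845…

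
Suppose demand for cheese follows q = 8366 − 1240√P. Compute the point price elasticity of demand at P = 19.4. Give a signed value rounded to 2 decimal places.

-0.94

dq/dP = −1240/(2√P) = -140.764. At P = 19.4, q = 2904.37.
Ed = (dq/dP)·(P/q) = (-140.764) × (19.4/2904.37) = -0.9402…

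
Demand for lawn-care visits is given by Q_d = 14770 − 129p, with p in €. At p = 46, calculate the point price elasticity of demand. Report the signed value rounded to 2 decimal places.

dQ_d/dp = −129. At p = 46, Q_d = 14770 − 129(46) = 8836.
Ed = (dQ_d/dp)·(p/Q_d) = −129 × (46/8836) = -0.6715…

-0.67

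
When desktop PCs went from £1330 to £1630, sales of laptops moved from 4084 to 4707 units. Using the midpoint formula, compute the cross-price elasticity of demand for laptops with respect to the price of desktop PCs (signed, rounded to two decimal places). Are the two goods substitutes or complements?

0.70; substitutes

%ΔQ_{laptops} = (4707 − 4084)/avg = 623/4395.5 = 0.141735…
%ΔP_{desktop PCs} = (1630 − 1330)/avg = 300/1480 = 0.202702…
E_cross = (623/4395.5) / (300/1480) = 0.6992…
E_cross > 0 ⇒ the goods are substitutes.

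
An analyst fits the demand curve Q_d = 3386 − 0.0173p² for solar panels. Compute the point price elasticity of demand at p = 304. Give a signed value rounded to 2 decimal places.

dQ_d/dp = −2·0.0173·p = -10.5184. At p = 304, Q_d = 1787.2032.
Ed = (dQ_d/dp)·(p/Q_d) = (-10.5184) × (304/1787.2032) = -1.7891…

-1.79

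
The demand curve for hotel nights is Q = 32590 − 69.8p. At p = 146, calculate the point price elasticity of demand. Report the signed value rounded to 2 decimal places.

dQ/dp = −69.8. At p = 146, Q = 32590 − 69.8(146) = 22399.2.
Ed = (dQ/dp)·(p/Q) = −69.8 × (146/22399.2) = -0.4549…

-0.45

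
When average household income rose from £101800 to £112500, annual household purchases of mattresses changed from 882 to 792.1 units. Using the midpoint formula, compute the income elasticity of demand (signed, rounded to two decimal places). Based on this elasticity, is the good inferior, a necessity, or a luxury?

-1.08; inferior

%ΔQ = (792.1 − 882)/[( 882 + 792.1)/2] = -89.9/837.05 = -0.107400…
%ΔIncome = (112500 − 101800)/[( 101800 + 112500)/2] = 10700/107150 = 0.099860…
E_income = (-89.9/837.05) / (10700/107150) = -1.0755…
E_income < 0 ⇒ inferior good.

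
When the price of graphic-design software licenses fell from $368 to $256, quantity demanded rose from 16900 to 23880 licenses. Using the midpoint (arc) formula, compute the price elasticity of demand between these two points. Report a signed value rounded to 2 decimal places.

-0.95

%ΔQ = (23880 − 16900) / [(16900 + 23880)/2] = 6980/20390 = 0.342324…
%ΔP = (256 − 368) / [(368 + 256)/2] = -112/312 = -0.358974…
Arc Ed = %ΔQ / %ΔP = (6980/20390) / (-112/312) = -0.9536…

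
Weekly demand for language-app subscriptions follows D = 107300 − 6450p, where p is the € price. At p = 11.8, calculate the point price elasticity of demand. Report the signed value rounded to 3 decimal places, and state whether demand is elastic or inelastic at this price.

dD/dp = −6450. At p = 11.8, D = 107300 − 6450(11.8) = 31190.
Ed = (dD/dp)·(p/D) = −6450 × (11.8/31190) = -2.44020…
|Ed| = 2.440 > 1, so demand is elastic.

-2.440; elastic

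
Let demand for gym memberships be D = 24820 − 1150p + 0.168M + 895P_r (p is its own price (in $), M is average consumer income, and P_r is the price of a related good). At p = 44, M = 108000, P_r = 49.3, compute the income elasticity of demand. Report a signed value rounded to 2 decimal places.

0.50

At the given values, D = 24820 − 1150(44) + 0.168(108000) + 895(49.3) = 36487.5.
∂D/∂M = 0.168.
E = (0.168) × (108000/36487.5) = 0.4972…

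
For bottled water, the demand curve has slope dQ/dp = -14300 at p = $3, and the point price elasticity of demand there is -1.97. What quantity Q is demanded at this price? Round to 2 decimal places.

Ed = (dQ/dp)·(p/Q) ⇒ Q = (dQ/dp)·p/Ed = (-14300)·3/(-1.97) = 21776.6497…

21776.65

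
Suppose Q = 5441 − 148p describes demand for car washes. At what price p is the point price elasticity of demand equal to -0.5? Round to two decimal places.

Ed = −148p/(5441 − 148p). Set this equal to -0.5:
148p = 0.5·(5441 − 148p) ⇒ 148p(1 + 0.5) = 0.5·5441
p = 0.5·5441 / (148·1.5) = 12.2545…

12.25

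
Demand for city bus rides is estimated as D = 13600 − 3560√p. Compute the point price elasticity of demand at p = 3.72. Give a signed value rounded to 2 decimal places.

-0.51

dD/dp = −3560/(2√p) = -922.887. At p = 3.72, D = 6733.72.
Ed = (dD/dp)·(p/D) = (-922.887) × (3.72/6733.72) = -0.5098…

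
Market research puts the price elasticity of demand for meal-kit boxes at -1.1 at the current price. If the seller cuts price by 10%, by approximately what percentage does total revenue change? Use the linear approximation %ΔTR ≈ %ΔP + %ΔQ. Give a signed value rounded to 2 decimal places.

+1.00%

%ΔQ ≈ Ed × %ΔP = (-1.1) × (-10%) = +11.0000%
%ΔTR ≈ %ΔP + %ΔQ = (-10%) + (+11.0000%) = +1.0000%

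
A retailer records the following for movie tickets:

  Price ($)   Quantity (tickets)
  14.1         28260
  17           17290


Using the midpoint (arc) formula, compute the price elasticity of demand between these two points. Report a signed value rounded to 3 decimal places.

-2.583

%ΔQ = (17290 − 28260) / [(28260 + 17290)/2] = -10970/22775 = -0.481668…
%ΔP = (17 − 14.1) / [(14.1 + 17)/2] = 2.9/15.55 = 0.186495…
Arc Ed = %ΔQ / %ΔP = (-10970/22775) / (2.9/15.55) = -2.58273…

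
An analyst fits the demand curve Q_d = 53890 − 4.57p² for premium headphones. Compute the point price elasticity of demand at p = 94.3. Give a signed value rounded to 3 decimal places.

dQ_d/dp = −2·4.57·p = -861.902. At p = 94.3, Q_d = 13251.3207.
Ed = (dQ_d/dp)·(p/Q_d) = (-861.902) × (94.3/13251.3207) = -6.13352…

-6.134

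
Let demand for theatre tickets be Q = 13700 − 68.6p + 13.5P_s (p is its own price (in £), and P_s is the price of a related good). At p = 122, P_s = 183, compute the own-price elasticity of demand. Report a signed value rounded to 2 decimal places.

-1.07

At the given values, Q = 13700 − 68.6(122) + 13.5(183) = 7801.3.
∂Q/∂p = −68.6.
E = (-68.6) × (122/7801.3) = -1.0727…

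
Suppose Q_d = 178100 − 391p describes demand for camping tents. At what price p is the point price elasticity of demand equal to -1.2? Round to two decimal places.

Ed = −391p/(178100 − 391p). Set this equal to -1.2:
391p = 1.2·(178100 − 391p) ⇒ 391p(1 + 1.2) = 1.2·178100
p = 1.2·178100 / (391·2.2) = 248.4538…

248.45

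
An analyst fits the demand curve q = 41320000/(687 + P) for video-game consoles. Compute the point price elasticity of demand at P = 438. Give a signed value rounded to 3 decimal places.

dq/dP = −41320000/(687 + P)² = -32.6479. At P = 438, q = 36728.9.
Ed = (dq/dP)·(P/q) = (-32.6479) × (438/36728.9) = -0.38933…

-0.389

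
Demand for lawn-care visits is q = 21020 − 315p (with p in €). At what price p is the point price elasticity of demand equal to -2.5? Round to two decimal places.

47.66

Ed = −315p/(21020 − 315p). Set this equal to -2.5:
315p = 2.5·(21020 − 315p) ⇒ 315p(1 + 2.5) = 2.5·21020
p = 2.5·21020 / (315·3.5) = 47.6643…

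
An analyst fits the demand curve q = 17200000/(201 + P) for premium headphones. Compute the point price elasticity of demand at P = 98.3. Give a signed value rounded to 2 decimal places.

-0.33

dq/dP = −17200000/(201 + P)² = -192.006. At P = 98.3, q = 57467.4.
Ed = (dq/dP)·(P/q) = (-192.006) × (98.3/57467.4) = -0.3284…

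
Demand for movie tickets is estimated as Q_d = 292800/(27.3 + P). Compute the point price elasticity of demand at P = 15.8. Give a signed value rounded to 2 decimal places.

dQ_d/dP = −292800/(27.3 + P)² = -157.622. At P = 15.8, Q_d = 6793.5.
Ed = (dQ_d/dP)·(P/Q_d) = (-157.622) × (15.8/6793.5) = -0.3665…

-0.37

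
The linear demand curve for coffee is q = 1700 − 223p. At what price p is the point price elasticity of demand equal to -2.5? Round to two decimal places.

Ed = −223p/(1700 − 223p). Set this equal to -2.5:
223p = 2.5·(1700 − 223p) ⇒ 223p(1 + 2.5) = 2.5·1700
p = 2.5·1700 / (223·3.5) = 5.4452…

5.45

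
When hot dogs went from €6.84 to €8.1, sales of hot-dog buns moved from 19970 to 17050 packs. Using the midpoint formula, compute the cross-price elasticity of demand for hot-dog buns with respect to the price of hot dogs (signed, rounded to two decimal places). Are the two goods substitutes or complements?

%ΔQ_{hot-dog buns} = (17050 − 19970)/avg = -2920/18510 = -0.157752…
%ΔP_{hot dogs} = (8.1 − 6.84)/avg = 1.26/7.47 = 0.168674…
E_cross = (-2920/18510) / (1.26/7.47) = -0.9352…
E_cross < 0 ⇒ the goods are complements.

-0.94; complements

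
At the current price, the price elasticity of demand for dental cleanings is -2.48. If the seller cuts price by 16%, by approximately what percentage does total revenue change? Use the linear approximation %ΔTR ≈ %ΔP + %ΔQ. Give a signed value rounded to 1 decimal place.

%ΔQ ≈ Ed × %ΔP = (-2.48) × (-16%) = +39.6800%
%ΔTR ≈ %ΔP + %ΔQ = (-16%) + (+39.6800%) = +23.6800%

+23.7%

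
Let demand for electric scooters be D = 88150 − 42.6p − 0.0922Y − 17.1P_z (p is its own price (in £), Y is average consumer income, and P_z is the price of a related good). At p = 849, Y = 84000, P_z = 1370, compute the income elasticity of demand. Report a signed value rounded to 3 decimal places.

At the given values, D = 88150 − 42.6(849) − 0.0922(84000) − 17.1(1370) = 20810.8.
∂D/∂Y = -0.0922.
E = (-0.0922) × (84000/20810.8) = -0.37215…

-0.372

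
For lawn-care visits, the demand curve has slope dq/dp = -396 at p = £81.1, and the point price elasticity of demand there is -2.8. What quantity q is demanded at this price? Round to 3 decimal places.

Ed = (dq/dp)·(p/q) ⇒ q = (dq/dp)·p/Ed = (-396)·81.1/(-2.8) = 11469.85714…

11469.857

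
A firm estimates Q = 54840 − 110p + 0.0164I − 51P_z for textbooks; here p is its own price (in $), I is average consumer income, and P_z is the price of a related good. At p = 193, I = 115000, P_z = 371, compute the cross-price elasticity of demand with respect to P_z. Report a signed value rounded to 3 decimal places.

-1.142

At the given values, Q = 54840 − 110(193) + 0.0164(115000) − 51(371) = 16575.
∂Q/∂P_z = -51.
E = (-51) × (371/16575) = -1.14153…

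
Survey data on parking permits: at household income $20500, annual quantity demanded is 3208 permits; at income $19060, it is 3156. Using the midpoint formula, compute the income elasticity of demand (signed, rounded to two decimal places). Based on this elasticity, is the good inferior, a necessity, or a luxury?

%ΔQ = (3156 − 3208)/[( 3208 + 3156)/2] = -52/3182 = -0.016341…
%ΔIncome = (19060 − 20500)/[( 20500 + 19060)/2] = -1440/19780 = -0.072800…
E_income = (-52/3182) / (-1440/19780) = 0.2244…
0 < E_income < 1 ⇒ normal good, necessity.

0.22; necessity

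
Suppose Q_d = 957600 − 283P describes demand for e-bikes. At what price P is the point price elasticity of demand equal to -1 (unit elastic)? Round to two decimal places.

Ed = −283P/(957600 − 283P). Set this equal to -1:
283P = 1·(957600 − 283P) ⇒ 283P(1 + 1) = 1·957600
P = 1·957600 / (283·2) = 1691.8727…

1691.87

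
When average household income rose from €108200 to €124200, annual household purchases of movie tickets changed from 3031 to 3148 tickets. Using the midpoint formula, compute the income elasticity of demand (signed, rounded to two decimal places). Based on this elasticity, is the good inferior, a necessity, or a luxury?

0.28; necessity

%ΔQ = (3148 − 3031)/[( 3031 + 3148)/2] = 117/3089.5 = 0.037870…
%ΔIncome = (124200 − 108200)/[( 108200 + 124200)/2] = 16000/116200 = 0.137693…
E_income = (117/3089.5) / (16000/116200) = 0.2750…
0 < E_income < 1 ⇒ normal good, necessity.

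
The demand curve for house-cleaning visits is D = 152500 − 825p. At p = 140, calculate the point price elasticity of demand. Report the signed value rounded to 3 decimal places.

-3.122

dD/dp = −825. At p = 140, D = 152500 − 825(140) = 37000.
Ed = (dD/dp)·(p/D) = −825 × (140/37000) = -3.12162…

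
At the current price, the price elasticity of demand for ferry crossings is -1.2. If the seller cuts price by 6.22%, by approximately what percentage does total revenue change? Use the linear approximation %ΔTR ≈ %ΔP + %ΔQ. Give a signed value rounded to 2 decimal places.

+1.24%

%ΔQ ≈ Ed × %ΔP = (-1.2) × (-6.22%) = +7.4640%
%ΔTR ≈ %ΔP + %ΔQ = (-6.22%) + (+7.4640%) = +1.2440%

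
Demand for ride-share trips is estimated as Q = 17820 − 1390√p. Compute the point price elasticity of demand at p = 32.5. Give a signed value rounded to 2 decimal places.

-0.40

dQ/dp = −1390/(2√p) = -121.911. At p = 32.5, Q = 9895.78.
Ed = (dQ/dp)·(p/Q) = (-121.911) × (32.5/9895.78) = -0.4003…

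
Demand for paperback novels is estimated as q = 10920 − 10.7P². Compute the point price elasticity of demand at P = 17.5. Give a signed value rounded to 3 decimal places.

dq/dP = −2·10.7·P = -374.5. At P = 17.5, q = 7643.125.
Ed = (dq/dP)·(P/q) = (-374.5) × (17.5/7643.125) = -0.85746…

-0.857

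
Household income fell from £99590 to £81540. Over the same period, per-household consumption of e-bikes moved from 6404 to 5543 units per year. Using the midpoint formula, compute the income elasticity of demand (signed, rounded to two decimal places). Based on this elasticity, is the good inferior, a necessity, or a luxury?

%ΔQ = (5543 − 6404)/[( 6404 + 5543)/2] = -861/5973.5 = -0.144136…
%ΔIncome = (81540 − 99590)/[( 99590 + 81540)/2] = -18050/90565 = -0.199304…
E_income = (-861/5973.5) / (-18050/90565) = 0.7231…
0 < E_income < 1 ⇒ normal good, necessity.

0.72; necessity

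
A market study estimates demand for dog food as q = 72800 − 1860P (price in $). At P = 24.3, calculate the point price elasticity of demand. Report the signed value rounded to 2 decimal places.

-1.64

dq/dP = −1860. At P = 24.3, q = 72800 − 1860(24.3) = 27602.
Ed = (dq/dP)·(P/q) = −1860 × (24.3/27602) = -1.6374…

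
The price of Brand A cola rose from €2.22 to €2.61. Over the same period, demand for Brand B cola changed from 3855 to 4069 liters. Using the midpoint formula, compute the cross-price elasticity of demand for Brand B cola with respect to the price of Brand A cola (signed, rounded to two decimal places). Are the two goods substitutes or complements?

%ΔQ_{Brand B cola} = (4069 − 3855)/avg = 214/3962 = 0.054013…
%ΔP_{Brand A cola} = (2.61 − 2.22)/avg = 0.39/2.415 = 0.161490…
E_cross = (214/3962) / (0.39/2.415) = 0.3344…
E_cross > 0 ⇒ the goods are substitutes.

0.33; substitutes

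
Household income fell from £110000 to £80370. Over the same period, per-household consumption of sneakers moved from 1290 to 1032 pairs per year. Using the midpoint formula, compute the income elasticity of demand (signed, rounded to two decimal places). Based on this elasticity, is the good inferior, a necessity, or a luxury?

0.71; necessity

%ΔQ = (1032 − 1290)/[( 1290 + 1032)/2] = -258/1161 = -0.222222…
%ΔIncome = (80370 − 110000)/[( 110000 + 80370)/2] = -29630/95185 = -0.311288…
E_income = (-258/1161) / (-29630/95185) = 0.7138…
0 < E_income < 1 ⇒ normal good, necessity.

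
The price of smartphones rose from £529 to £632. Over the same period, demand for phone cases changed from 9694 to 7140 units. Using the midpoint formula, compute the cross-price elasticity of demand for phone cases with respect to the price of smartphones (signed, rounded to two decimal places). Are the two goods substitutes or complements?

%ΔQ_{phone cases} = (7140 − 9694)/avg = -2554/8417 = -0.303433…
%ΔP_{smartphones} = (632 − 529)/avg = 103/580.5 = 0.177433…
E_cross = (-2554/8417) / (103/580.5) = -1.7101…
E_cross < 0 ⇒ the goods are complements.

-1.71; complements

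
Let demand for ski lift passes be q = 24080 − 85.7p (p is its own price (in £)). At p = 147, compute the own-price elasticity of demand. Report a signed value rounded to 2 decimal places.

-1.10

At the given values, q = 24080 − 85.7(147) = 11482.1.
∂q/∂p = −85.7.
E = (-85.7) × (147/11482.1) = -1.0971…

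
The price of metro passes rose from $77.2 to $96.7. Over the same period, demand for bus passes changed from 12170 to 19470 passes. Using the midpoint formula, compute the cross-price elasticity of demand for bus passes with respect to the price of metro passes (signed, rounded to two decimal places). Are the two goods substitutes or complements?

2.06; substitutes

%ΔQ_{bus passes} = (19470 − 12170)/avg = 7300/15820 = 0.461441…
%ΔP_{metro passes} = (96.7 − 77.2)/avg = 19.5/86.95 = 0.224266…
E_cross = (7300/15820) / (19.5/86.95) = 2.0575…
E_cross > 0 ⇒ the goods are substitutes.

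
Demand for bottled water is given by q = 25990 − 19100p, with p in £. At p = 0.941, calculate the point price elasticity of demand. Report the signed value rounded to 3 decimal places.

-2.242

dq/dp = −19100. At p = 0.941, q = 25990 − 19100(0.941) = 8016.9.
Ed = (dq/dp)·(p/q) = −19100 × (0.941/8016.9) = -2.24190…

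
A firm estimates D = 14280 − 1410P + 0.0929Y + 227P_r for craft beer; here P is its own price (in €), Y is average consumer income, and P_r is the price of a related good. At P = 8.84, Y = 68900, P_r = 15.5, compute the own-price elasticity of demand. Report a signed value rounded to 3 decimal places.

-1.062

At the given values, D = 14280 − 1410(8.84) + 0.0929(68900) + 227(15.5) = 11734.91.
∂D/∂P = −1410.
E = (-1410) × (8.84/11734.91) = -1.06216…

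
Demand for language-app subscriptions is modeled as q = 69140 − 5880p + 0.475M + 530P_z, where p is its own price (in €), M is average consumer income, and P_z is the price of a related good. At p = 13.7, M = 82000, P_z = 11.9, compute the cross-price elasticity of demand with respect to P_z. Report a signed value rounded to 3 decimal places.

0.186

At the given values, q = 69140 − 5880(13.7) + 0.475(82000) + 530(11.9) = 33841.
∂q/∂P_z = 530.
E = (530) × (11.9/33841) = 0.18637…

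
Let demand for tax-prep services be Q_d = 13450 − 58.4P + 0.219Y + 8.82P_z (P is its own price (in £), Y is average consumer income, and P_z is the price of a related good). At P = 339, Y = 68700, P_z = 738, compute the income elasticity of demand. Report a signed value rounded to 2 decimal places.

At the given values, Q_d = 13450 − 58.4(339) + 0.219(68700) + 8.82(738) = 15206.86.
∂Q_d/∂Y = 0.219.
E = (0.219) × (68700/15206.86) = 0.9893…

0.99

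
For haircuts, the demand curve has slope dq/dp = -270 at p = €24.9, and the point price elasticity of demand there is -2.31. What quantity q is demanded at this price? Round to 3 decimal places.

2910.390

Ed = (dq/dp)·(p/q) ⇒ q = (dq/dp)·p/Ed = (-270)·24.9/(-2.31) = 2910.38961…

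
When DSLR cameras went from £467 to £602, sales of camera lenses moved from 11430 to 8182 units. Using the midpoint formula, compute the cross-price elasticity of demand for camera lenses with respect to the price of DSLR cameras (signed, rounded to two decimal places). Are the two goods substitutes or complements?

%ΔQ_{camera lenses} = (8182 − 11430)/avg = -3248/9806 = -0.331225…
%ΔP_{DSLR cameras} = (602 − 467)/avg = 135/534.5 = 0.252572…
E_cross = (-3248/9806) / (135/534.5) = -1.3114…
E_cross < 0 ⇒ the goods are complements.

-1.31; complements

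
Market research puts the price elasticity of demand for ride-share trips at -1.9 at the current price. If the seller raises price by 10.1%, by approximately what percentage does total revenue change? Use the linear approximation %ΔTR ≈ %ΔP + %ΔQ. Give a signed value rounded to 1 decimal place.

%ΔQ ≈ Ed × %ΔP = (-1.9) × (+10.1%) = -19.1900%
%ΔTR ≈ %ΔP + %ΔQ = (+10.1%) + (-19.1900%) = -9.0900%

-9.1%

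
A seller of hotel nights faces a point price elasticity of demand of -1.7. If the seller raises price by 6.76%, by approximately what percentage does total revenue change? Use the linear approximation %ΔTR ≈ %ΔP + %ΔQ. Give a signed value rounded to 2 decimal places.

%ΔQ ≈ Ed × %ΔP = (-1.7) × (+6.76%) = -11.4920%
%ΔTR ≈ %ΔP + %ΔQ = (+6.76%) + (-11.4920%) = -4.7320%

-4.73%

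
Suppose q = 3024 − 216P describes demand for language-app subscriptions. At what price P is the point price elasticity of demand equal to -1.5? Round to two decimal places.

8.40

Ed = −216P/(3024 − 216P). Set this equal to -1.5:
216P = 1.5·(3024 − 216P) ⇒ 216P(1 + 1.5) = 1.5·3024
P = 1.5·3024 / (216·2.5) = 8.4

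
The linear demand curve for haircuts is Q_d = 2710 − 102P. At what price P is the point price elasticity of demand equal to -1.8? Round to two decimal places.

17.08

Ed = −102P/(2710 − 102P). Set this equal to -1.8:
102P = 1.8·(2710 − 102P) ⇒ 102P(1 + 1.8) = 1.8·2710
P = 1.8·2710 / (102·2.8) = 17.0798…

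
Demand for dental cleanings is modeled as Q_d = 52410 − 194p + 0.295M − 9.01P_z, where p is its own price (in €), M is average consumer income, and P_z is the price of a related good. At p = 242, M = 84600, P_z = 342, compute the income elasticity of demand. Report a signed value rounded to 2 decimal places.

0.91

At the given values, Q_d = 52410 − 194(242) + 0.295(84600) − 9.01(342) = 27337.58.
∂Q_d/∂M = 0.295.
E = (0.295) × (84600/27337.58) = 0.9129…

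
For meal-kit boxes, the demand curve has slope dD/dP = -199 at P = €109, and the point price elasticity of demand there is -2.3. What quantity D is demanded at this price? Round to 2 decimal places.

Ed = (dD/dP)·(P/D) ⇒ D = (dD/dP)·P/Ed = (-199)·109/(-2.3) = 9430.8695…

9430.87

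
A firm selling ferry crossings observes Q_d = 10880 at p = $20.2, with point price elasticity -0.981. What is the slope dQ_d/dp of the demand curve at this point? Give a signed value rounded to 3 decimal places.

-528.380

Ed = (dQ_d/dp)·(p/Q_d) ⇒ dQ_d/dp = Ed·Q_d/p = (-0.981)·10880/20.2 = -528.38019…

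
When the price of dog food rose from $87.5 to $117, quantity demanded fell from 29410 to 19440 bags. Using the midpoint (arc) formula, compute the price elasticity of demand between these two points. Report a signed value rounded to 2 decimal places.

%ΔQ = (19440 − 29410) / [(29410 + 19440)/2] = -9970/24425 = -0.408188…
%ΔP = (117 − 87.5) / [(87.5 + 117)/2] = 29.5/102.25 = 0.288508…
Arc Ed = %ΔQ / %ΔP = (-9970/24425) / (29.5/102.25) = -1.4148…

-1.41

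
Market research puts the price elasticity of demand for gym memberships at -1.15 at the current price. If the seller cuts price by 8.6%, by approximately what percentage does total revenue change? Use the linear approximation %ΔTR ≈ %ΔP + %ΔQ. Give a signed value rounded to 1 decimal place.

%ΔQ ≈ Ed × %ΔP = (-1.15) × (-8.6%) = +9.8900%
%ΔTR ≈ %ΔP + %ΔQ = (-8.6%) + (+9.8900%) = +1.2900%

+1.3%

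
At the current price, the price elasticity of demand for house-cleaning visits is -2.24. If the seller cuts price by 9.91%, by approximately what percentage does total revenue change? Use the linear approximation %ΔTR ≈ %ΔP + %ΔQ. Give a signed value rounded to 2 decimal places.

+12.29%

%ΔQ ≈ Ed × %ΔP = (-2.24) × (-9.91%) = +22.1984%
%ΔTR ≈ %ΔP + %ΔQ = (-9.91%) + (+22.1984%) = +12.2884%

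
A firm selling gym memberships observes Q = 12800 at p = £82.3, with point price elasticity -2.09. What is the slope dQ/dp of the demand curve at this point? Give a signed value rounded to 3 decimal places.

Ed = (dQ/dp)·(p/Q) ⇒ dQ/dp = Ed·Q/p = (-2.09)·12800/82.3 = -325.05467…

-325.055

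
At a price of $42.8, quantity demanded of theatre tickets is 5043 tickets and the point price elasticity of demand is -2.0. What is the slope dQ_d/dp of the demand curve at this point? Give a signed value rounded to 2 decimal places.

-235.65

Ed = (dQ_d/dp)·(p/Q_d) ⇒ dQ_d/dp = Ed·Q_d/p = (-2.0)·5043/42.8 = -235.6542…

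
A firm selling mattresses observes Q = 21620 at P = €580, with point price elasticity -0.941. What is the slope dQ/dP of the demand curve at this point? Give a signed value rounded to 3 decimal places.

-35.077

Ed = (dQ/dP)·(P/Q) ⇒ dQ/dP = Ed·Q/P = (-0.941)·21620/580 = -35.07658…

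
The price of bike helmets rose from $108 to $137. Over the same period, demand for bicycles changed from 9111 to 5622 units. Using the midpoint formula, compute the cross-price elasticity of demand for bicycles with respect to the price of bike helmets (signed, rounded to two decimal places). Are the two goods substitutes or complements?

%ΔQ_{bicycles} = (5622 − 9111)/avg = -3489/7366.5 = -0.473630…
%ΔP_{bike helmets} = (137 − 108)/avg = 29/122.5 = 0.236734…
E_cross = (-3489/7366.5) / (29/122.5) = -2.0006…
E_cross < 0 ⇒ the goods are complements.

-2.00; complements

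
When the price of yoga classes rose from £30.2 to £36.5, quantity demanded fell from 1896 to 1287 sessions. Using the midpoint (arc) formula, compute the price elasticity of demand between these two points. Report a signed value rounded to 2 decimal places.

%ΔQ = (1287 − 1896) / [(1896 + 1287)/2] = -609/1591.5 = -0.382657…
%ΔP = (36.5 − 30.2) / [(30.2 + 36.5)/2] = 6.3/33.35 = 0.188905…
Arc Ed = %ΔQ / %ΔP = (-609/1591.5) / (6.3/33.35) = -2.0256…

-2.03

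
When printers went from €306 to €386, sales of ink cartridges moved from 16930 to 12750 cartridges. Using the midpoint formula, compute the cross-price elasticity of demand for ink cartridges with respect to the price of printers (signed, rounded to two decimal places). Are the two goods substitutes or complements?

%ΔQ_{ink cartridges} = (12750 − 16930)/avg = -4180/14840 = -0.281671…
%ΔP_{printers} = (386 − 306)/avg = 80/346 = 0.231213…
E_cross = (-4180/14840) / (80/346) = -1.2182…
E_cross < 0 ⇒ the goods are complements.

-1.22; complements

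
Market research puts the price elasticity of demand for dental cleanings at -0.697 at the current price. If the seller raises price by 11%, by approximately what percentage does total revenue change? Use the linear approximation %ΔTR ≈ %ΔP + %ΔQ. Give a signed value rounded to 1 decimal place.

%ΔQ ≈ Ed × %ΔP = (-0.697) × (+11%) = -7.6670%
%ΔTR ≈ %ΔP + %ΔQ = (+11%) + (-7.6670%) = +3.3330%

+3.3%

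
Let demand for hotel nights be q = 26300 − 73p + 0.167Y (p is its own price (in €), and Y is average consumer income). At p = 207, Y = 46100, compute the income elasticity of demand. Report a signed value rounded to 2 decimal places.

At the given values, q = 26300 − 73(207) + 0.167(46100) = 18887.7.
∂q/∂Y = 0.167.
E = (0.167) × (46100/18887.7) = 0.4076…

0.41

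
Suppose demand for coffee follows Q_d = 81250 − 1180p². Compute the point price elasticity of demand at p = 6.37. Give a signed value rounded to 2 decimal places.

dQ_d/dp = −2·1180·p = -15033.2. At p = 6.37, Q_d = 33369.258.
Ed = (dQ_d/dp)·(p/Q_d) = (-15033.2) × (6.37/33369.258) = -2.8697…

-2.87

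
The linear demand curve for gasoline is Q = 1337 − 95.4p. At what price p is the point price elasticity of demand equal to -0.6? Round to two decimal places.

5.26

Ed = −95.4p/(1337 − 95.4p). Set this equal to -0.6:
95.4p = 0.6·(1337 − 95.4p) ⇒ 95.4p(1 + 0.6) = 0.6·1337
p = 0.6·1337 / (95.4·1.6) = 5.2555…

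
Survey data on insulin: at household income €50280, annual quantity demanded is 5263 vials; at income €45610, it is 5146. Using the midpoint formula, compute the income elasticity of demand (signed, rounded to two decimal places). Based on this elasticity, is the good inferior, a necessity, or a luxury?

0.23; necessity

%ΔQ = (5146 − 5263)/[( 5263 + 5146)/2] = -117/5204.5 = -0.022480…
%ΔIncome = (45610 − 50280)/[( 50280 + 45610)/2] = -4670/47945 = -0.097403…
E_income = (-117/5204.5) / (-4670/47945) = 0.2307…
0 < E_income < 1 ⇒ normal good, necessity.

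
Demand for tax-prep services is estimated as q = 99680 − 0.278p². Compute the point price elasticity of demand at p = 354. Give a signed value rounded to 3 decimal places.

dq/dp = −2·0.278·p = -196.824. At p = 354, q = 64842.152.
Ed = (dq/dp)·(p/q) = (-196.824) × (354/64842.152) = -1.07454…

-1.075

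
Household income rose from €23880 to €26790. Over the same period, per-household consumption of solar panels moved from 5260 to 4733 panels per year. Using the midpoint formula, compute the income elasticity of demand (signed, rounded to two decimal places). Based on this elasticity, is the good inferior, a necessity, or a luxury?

-0.92; inferior

%ΔQ = (4733 − 5260)/[( 5260 + 4733)/2] = -527/4996.5 = -0.105473…
%ΔIncome = (26790 − 23880)/[( 23880 + 26790)/2] = 2910/25335 = 0.114860…
E_income = (-527/4996.5) / (2910/25335) = -0.9182…
E_income < 0 ⇒ inferior good.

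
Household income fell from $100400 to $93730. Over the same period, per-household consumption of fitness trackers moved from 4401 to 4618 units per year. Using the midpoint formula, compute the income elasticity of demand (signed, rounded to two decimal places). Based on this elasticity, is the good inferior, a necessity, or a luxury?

-0.70; inferior

%ΔQ = (4618 − 4401)/[( 4401 + 4618)/2] = 217/4509.5 = 0.048120…
%ΔIncome = (93730 − 100400)/[( 100400 + 93730)/2] = -6670/97065 = -0.068716…
E_income = (217/4509.5) / (-6670/97065) = -0.7002…
E_income < 0 ⇒ inferior good.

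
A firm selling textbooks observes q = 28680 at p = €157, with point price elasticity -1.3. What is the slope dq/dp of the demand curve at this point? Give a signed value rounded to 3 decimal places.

Ed = (dq/dp)·(p/q) ⇒ dq/dp = Ed·q/p = (-1.3)·28680/157 = -237.47770…

-237.478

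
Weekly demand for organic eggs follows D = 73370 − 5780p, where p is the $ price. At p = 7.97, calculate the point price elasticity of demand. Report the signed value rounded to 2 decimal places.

dD/dp = −5780. At p = 7.97, D = 73370 − 5780(7.97) = 27303.4.
Ed = (dD/dp)·(p/D) = −5780 × (7.97/27303.4) = -1.6872…

-1.69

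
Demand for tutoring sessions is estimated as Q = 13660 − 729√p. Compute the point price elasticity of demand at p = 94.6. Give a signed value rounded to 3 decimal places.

-0.540

dQ/dp = −729/(2√p) = -37.4759. At p = 94.6, Q = 6569.56.
Ed = (dQ/dp)·(p/Q) = (-37.4759) × (94.6/6569.56) = -0.53964…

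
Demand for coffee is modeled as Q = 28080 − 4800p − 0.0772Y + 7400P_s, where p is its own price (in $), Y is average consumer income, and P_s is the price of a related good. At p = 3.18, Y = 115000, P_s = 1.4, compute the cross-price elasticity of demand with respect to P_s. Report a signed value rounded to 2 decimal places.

At the given values, Q = 28080 − 4800(3.18) − 0.0772(115000) + 7400(1.4) = 14298.
∂Q/∂P_s = 7400.
E = (7400) × (1.4/14298) = 0.7245…

0.72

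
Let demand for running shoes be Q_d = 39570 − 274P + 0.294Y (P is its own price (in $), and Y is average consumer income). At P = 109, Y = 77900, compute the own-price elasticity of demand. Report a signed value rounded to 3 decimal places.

At the given values, Q_d = 39570 − 274(109) + 0.294(77900) = 32606.6.
∂Q_d/∂P = −274.
E = (-274) × (109/32606.6) = -0.91594…

-0.916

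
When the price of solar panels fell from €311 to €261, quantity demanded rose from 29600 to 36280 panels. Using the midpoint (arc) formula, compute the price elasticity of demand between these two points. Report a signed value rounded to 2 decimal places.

-1.16

%ΔQ = (36280 − 29600) / [(29600 + 36280)/2] = 6680/32940 = 0.202792…
%ΔP = (261 − 311) / [(311 + 261)/2] = -50/286 = -0.174825…
Arc Ed = %ΔQ / %ΔP = (6680/32940) / (-50/286) = -1.1599…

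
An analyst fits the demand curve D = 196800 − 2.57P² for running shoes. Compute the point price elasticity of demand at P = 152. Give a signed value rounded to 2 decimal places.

dD/dP = −2·2.57·P = -781.28. At P = 152, D = 137422.72.
Ed = (dD/dP)·(P/D) = (-781.28) × (152/137422.72) = -0.8641…

-0.86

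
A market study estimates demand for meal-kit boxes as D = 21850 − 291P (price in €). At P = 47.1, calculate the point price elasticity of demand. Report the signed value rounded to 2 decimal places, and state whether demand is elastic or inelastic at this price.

-1.68; elastic

dD/dP = −291. At P = 47.1, D = 21850 − 291(47.1) = 8143.9.
Ed = (dD/dP)·(P/D) = −291 × (47.1/8143.9) = -1.6829…
|Ed| = 1.68 > 1, so demand is elastic.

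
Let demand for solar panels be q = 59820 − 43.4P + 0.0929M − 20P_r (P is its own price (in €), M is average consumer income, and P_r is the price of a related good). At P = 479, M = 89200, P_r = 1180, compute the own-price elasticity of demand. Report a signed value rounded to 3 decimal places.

-0.876

At the given values, q = 59820 − 43.4(479) + 0.0929(89200) − 20(1180) = 23718.08.
∂q/∂P = −43.4.
E = (-43.4) × (479/23718.08) = -0.87648…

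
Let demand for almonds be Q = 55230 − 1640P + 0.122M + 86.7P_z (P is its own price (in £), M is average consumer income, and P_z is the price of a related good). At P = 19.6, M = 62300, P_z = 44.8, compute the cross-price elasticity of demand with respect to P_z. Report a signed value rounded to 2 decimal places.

0.11

At the given values, Q = 55230 − 1640(19.6) + 0.122(62300) + 86.7(44.8) = 34570.76.
∂Q/∂P_z = 86.7.
E = (86.7) × (44.8/34570.76) = 0.1123…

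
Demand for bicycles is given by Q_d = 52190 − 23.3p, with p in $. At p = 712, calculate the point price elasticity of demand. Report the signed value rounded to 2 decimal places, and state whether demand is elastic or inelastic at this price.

-0.47; inelastic

dQ_d/dp = −23.3. At p = 712, Q_d = 52190 − 23.3(712) = 35600.4.
Ed = (dQ_d/dp)·(p/Q_d) = −23.3 × (712/35600.4) = -0.4659…
|Ed| = 0.47 < 1, so demand is inelastic.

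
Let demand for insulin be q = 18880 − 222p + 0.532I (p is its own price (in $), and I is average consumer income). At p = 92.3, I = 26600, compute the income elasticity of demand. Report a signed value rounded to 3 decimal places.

1.128

At the given values, q = 18880 − 222(92.3) + 0.532(26600) = 12540.6.
∂q/∂I = 0.532.
E = (0.532) × (26600/12540.6) = 1.12843…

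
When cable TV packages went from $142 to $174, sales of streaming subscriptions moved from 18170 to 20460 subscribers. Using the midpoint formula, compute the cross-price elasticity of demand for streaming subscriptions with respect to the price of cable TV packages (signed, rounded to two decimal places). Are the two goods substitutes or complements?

%ΔQ_{streaming subscriptions} = (20460 − 18170)/avg = 2290/19315 = 0.118560…
%ΔP_{cable TV packages} = (174 − 142)/avg = 32/158 = 0.202531…
E_cross = (2290/19315) / (32/158) = 0.5853…
E_cross > 0 ⇒ the goods are substitutes.

0.59; substitutes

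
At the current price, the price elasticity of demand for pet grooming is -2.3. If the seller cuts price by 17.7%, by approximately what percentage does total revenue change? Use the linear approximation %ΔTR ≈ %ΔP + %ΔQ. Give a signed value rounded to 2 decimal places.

%ΔQ ≈ Ed × %ΔP = (-2.3) × (-17.7%) = +40.7100%
%ΔTR ≈ %ΔP + %ΔQ = (-17.7%) + (+40.7100%) = +23.0100%

+23.01%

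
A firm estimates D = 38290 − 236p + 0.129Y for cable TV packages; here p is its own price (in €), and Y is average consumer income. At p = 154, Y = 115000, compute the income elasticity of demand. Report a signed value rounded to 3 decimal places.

0.884

At the given values, D = 38290 − 236(154) + 0.129(115000) = 16781.
∂D/∂Y = 0.129.
E = (0.129) × (115000/16781) = 0.88403…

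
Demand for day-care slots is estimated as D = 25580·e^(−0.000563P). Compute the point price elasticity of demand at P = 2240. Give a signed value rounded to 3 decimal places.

dD/dP = −0.000563·D = -4.08048. At P = 2240, D = 7247.75.
Ed = (dD/dP)·(P/D) = (-4.08048) × (2240/7247.75) = -1.26112

-1.261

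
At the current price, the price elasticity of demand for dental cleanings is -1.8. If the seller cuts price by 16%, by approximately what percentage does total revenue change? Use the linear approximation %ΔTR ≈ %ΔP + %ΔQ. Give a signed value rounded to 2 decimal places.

%ΔQ ≈ Ed × %ΔP = (-1.8) × (-16%) = +28.8000%
%ΔTR ≈ %ΔP + %ΔQ = (-16%) + (+28.8000%) = +12.8000%

+12.80%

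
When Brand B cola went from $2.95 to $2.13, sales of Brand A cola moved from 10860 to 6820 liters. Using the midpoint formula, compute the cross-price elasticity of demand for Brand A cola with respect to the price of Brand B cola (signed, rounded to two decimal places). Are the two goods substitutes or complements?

1.42; substitutes

%ΔQ_{Brand A cola} = (6820 − 10860)/avg = -4040/8840 = -0.457013…
%ΔP_{Brand B cola} = (2.13 − 2.95)/avg = -0.82/2.54 = -0.322834…
E_cross = (-4040/8840) / (-0.82/2.54) = 1.4156…
E_cross > 0 ⇒ the goods are substitutes.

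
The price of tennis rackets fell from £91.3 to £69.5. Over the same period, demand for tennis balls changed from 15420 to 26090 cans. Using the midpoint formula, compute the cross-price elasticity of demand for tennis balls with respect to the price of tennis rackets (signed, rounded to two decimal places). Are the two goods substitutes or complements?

%ΔQ_{tennis balls} = (26090 − 15420)/avg = 10670/20755 = 0.514092…
%ΔP_{tennis rackets} = (69.5 − 91.3)/avg = -21.8/80.4 = -0.271144…
E_cross = (10670/20755) / (-21.8/80.4) = -1.8960…
E_cross < 0 ⇒ the goods are complements.

-1.90; complements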